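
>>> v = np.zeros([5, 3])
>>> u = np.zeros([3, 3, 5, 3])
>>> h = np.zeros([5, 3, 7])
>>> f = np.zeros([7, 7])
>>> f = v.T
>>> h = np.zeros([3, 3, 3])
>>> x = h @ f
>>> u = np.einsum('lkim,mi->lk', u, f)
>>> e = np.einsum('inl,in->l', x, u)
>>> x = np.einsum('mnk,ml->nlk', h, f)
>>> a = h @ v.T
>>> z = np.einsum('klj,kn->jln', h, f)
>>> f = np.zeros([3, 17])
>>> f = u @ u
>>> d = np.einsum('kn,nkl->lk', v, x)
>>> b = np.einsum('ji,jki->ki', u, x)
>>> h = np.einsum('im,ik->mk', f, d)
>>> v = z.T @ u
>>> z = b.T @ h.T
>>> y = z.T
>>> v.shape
(5, 3, 3)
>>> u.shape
(3, 3)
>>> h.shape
(3, 5)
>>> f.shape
(3, 3)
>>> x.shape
(3, 5, 3)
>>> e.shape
(5,)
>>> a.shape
(3, 3, 5)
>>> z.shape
(3, 3)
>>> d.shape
(3, 5)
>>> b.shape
(5, 3)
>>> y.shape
(3, 3)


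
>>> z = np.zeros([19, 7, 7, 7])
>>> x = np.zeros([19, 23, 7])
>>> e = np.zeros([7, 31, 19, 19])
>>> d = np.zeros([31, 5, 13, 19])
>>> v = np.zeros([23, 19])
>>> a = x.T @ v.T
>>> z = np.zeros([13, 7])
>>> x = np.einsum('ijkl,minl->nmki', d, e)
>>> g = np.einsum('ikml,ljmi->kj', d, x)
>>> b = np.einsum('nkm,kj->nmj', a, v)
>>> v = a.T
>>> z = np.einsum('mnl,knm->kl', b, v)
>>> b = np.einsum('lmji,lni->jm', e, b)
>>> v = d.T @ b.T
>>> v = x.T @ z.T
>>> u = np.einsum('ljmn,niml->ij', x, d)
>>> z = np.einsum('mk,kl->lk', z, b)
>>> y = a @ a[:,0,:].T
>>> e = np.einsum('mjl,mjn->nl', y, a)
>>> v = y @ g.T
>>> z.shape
(31, 19)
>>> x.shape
(19, 7, 13, 31)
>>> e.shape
(23, 7)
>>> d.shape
(31, 5, 13, 19)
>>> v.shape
(7, 23, 5)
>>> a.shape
(7, 23, 23)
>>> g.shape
(5, 7)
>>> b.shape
(19, 31)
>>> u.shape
(5, 7)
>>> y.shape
(7, 23, 7)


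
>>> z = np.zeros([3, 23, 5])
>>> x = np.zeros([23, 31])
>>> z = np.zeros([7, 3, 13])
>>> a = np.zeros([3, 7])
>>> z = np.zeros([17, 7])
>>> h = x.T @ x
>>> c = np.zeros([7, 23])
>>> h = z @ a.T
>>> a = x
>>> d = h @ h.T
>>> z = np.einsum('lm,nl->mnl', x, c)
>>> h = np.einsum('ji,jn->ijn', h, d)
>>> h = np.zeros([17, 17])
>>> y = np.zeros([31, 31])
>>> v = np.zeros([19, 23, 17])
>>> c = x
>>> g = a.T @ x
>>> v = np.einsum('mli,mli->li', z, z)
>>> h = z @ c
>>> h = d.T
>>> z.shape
(31, 7, 23)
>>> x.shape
(23, 31)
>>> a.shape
(23, 31)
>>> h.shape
(17, 17)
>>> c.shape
(23, 31)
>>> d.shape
(17, 17)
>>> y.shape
(31, 31)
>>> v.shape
(7, 23)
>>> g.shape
(31, 31)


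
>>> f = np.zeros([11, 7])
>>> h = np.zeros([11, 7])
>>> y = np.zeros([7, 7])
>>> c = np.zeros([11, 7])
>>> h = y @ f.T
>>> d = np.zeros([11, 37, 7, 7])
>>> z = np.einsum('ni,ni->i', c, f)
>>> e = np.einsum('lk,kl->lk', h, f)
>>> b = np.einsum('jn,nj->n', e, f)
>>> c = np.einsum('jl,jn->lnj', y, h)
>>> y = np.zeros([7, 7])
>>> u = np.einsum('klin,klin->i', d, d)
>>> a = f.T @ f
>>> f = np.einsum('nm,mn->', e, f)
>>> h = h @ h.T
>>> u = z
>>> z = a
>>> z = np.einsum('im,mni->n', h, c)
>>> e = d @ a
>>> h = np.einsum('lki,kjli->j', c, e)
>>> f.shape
()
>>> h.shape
(37,)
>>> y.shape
(7, 7)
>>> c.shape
(7, 11, 7)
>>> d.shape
(11, 37, 7, 7)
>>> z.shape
(11,)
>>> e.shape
(11, 37, 7, 7)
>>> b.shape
(11,)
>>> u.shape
(7,)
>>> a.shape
(7, 7)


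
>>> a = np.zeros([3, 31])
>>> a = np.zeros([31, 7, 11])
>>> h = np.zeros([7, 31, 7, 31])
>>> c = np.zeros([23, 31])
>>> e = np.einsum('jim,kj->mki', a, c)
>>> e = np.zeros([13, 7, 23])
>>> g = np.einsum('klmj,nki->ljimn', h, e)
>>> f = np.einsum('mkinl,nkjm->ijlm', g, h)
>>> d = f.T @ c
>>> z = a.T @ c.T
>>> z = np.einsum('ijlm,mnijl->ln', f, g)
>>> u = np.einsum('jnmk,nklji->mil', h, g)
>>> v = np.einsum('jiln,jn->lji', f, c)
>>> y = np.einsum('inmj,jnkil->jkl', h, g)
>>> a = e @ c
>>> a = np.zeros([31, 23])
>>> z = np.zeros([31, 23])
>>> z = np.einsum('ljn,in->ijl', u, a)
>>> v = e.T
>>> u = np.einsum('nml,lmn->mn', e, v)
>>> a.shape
(31, 23)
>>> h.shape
(7, 31, 7, 31)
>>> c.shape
(23, 31)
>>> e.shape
(13, 7, 23)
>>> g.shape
(31, 31, 23, 7, 13)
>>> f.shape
(23, 7, 13, 31)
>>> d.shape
(31, 13, 7, 31)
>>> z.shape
(31, 13, 7)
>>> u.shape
(7, 13)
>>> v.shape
(23, 7, 13)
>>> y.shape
(31, 23, 13)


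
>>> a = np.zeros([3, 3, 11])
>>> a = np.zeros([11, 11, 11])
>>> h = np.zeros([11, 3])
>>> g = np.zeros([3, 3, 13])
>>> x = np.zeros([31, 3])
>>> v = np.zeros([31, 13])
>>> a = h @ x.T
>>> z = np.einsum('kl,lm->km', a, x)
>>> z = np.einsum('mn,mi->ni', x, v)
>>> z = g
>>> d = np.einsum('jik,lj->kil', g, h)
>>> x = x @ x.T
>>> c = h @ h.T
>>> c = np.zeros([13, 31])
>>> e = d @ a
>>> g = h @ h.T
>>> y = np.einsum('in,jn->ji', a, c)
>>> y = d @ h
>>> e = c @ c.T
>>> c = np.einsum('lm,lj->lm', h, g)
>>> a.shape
(11, 31)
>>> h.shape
(11, 3)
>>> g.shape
(11, 11)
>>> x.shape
(31, 31)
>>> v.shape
(31, 13)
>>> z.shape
(3, 3, 13)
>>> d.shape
(13, 3, 11)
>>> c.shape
(11, 3)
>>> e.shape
(13, 13)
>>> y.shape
(13, 3, 3)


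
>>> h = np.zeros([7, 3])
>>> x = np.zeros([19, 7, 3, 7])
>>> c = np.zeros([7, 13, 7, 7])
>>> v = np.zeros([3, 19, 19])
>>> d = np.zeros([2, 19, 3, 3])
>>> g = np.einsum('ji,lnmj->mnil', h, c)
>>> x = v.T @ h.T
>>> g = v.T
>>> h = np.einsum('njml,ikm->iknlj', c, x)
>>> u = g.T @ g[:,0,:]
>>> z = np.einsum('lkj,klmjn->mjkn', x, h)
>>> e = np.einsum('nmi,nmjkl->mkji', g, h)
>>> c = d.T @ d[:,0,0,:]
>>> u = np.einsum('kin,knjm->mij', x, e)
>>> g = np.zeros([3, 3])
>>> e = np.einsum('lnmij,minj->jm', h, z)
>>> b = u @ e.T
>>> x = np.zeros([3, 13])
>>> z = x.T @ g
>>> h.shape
(19, 19, 7, 7, 13)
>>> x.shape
(3, 13)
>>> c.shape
(3, 3, 19, 3)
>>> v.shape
(3, 19, 19)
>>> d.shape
(2, 19, 3, 3)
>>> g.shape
(3, 3)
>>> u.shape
(3, 19, 7)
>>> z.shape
(13, 3)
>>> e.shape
(13, 7)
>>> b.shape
(3, 19, 13)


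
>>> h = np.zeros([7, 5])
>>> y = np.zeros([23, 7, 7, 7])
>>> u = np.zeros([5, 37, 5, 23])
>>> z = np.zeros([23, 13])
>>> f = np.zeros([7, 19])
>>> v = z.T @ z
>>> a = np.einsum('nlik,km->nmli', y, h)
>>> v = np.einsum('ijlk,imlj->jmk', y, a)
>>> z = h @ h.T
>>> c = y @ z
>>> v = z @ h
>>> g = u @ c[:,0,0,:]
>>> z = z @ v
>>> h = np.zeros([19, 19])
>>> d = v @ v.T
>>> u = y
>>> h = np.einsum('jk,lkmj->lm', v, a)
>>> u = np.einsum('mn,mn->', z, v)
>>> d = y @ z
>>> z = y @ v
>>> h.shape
(23, 7)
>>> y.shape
(23, 7, 7, 7)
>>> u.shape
()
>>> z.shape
(23, 7, 7, 5)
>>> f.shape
(7, 19)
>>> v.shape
(7, 5)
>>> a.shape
(23, 5, 7, 7)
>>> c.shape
(23, 7, 7, 7)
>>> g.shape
(5, 37, 5, 7)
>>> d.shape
(23, 7, 7, 5)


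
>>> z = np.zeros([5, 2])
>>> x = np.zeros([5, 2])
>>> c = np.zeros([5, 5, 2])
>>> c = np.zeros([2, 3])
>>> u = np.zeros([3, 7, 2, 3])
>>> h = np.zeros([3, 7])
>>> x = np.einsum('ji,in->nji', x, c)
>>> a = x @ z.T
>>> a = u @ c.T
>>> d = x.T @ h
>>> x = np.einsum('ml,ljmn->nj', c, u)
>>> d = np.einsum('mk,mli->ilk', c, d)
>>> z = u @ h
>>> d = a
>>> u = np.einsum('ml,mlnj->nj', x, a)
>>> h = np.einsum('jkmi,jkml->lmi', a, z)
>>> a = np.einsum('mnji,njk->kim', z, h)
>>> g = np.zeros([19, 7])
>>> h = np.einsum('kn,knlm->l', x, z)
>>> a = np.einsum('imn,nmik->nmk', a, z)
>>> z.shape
(3, 7, 2, 7)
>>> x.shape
(3, 7)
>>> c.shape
(2, 3)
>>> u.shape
(2, 2)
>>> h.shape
(2,)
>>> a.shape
(3, 7, 7)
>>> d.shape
(3, 7, 2, 2)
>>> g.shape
(19, 7)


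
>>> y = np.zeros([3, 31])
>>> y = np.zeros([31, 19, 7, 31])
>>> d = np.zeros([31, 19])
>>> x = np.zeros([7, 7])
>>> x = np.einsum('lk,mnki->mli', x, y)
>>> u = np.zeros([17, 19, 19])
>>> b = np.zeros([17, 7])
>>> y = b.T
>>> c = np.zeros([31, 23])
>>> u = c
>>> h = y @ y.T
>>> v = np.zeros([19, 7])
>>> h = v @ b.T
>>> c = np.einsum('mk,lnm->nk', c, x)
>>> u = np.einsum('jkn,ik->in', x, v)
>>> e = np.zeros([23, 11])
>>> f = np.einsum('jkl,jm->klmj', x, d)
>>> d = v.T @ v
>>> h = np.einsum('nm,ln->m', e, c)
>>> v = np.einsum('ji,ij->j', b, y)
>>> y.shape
(7, 17)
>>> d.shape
(7, 7)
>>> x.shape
(31, 7, 31)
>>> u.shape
(19, 31)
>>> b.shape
(17, 7)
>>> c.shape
(7, 23)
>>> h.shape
(11,)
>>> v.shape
(17,)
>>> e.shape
(23, 11)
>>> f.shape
(7, 31, 19, 31)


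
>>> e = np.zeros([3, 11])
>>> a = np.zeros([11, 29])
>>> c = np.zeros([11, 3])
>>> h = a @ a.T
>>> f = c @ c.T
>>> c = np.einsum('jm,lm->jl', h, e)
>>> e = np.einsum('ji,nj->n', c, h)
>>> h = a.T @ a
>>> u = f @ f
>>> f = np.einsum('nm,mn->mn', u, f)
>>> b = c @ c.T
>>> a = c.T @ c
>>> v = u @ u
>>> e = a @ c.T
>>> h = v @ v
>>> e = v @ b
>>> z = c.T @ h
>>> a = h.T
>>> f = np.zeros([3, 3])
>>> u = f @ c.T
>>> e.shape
(11, 11)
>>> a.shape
(11, 11)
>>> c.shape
(11, 3)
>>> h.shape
(11, 11)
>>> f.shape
(3, 3)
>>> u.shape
(3, 11)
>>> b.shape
(11, 11)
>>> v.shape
(11, 11)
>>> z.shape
(3, 11)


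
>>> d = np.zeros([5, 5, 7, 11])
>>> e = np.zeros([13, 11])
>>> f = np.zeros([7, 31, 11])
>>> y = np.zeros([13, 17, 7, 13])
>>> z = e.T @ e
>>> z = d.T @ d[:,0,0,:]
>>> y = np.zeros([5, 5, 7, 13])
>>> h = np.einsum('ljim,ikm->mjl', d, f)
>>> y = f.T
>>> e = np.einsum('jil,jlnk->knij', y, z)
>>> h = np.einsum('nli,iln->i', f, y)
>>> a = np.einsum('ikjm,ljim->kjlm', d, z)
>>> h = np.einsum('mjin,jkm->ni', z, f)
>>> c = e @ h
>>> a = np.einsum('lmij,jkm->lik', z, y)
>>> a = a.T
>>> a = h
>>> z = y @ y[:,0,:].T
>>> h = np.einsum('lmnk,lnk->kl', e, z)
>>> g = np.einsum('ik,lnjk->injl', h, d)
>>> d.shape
(5, 5, 7, 11)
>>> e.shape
(11, 5, 31, 11)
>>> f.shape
(7, 31, 11)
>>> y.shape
(11, 31, 7)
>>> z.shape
(11, 31, 11)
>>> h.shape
(11, 11)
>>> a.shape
(11, 5)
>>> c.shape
(11, 5, 31, 5)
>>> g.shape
(11, 5, 7, 5)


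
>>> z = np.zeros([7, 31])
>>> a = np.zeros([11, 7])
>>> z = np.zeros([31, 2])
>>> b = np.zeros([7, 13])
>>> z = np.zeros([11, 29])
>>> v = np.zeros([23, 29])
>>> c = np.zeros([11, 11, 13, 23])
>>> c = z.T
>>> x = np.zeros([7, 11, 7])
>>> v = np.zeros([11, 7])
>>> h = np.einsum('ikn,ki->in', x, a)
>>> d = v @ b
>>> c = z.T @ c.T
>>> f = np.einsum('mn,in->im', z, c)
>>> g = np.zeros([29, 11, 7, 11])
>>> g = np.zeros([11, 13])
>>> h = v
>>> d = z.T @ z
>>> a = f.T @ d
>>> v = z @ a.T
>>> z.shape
(11, 29)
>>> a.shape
(11, 29)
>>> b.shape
(7, 13)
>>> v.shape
(11, 11)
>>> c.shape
(29, 29)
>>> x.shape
(7, 11, 7)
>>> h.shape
(11, 7)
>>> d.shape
(29, 29)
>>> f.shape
(29, 11)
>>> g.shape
(11, 13)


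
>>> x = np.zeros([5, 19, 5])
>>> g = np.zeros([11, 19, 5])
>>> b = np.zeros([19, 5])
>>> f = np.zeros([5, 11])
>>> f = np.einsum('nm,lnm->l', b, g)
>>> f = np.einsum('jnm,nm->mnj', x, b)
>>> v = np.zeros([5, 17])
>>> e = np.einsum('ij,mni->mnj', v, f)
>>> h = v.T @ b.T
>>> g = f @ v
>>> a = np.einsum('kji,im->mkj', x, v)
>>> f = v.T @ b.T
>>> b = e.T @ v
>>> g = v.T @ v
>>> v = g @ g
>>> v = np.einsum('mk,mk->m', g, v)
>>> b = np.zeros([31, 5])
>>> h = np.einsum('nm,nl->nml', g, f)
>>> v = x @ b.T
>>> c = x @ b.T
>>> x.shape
(5, 19, 5)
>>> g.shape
(17, 17)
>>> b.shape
(31, 5)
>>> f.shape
(17, 19)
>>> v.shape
(5, 19, 31)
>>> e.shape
(5, 19, 17)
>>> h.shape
(17, 17, 19)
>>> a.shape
(17, 5, 19)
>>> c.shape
(5, 19, 31)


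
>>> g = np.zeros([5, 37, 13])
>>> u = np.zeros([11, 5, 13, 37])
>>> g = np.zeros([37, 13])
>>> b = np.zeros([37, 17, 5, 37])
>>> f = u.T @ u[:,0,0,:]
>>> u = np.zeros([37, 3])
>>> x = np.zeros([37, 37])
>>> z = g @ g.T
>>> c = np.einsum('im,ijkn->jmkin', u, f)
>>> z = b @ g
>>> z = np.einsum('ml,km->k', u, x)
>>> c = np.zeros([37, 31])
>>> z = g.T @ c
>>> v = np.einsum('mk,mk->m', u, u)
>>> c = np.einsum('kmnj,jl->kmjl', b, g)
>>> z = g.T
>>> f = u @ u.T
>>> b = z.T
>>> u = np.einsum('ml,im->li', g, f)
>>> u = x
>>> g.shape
(37, 13)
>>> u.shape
(37, 37)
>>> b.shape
(37, 13)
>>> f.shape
(37, 37)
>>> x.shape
(37, 37)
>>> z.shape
(13, 37)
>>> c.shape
(37, 17, 37, 13)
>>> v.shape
(37,)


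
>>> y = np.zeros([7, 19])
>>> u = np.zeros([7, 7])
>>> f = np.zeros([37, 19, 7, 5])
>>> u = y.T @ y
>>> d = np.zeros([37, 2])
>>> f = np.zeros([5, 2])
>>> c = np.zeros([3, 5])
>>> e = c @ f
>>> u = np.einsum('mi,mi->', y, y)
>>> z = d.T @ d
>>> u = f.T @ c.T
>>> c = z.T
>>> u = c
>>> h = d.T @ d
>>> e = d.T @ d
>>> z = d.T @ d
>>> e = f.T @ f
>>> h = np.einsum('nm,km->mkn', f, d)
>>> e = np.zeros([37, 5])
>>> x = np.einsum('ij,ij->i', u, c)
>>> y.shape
(7, 19)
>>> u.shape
(2, 2)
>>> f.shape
(5, 2)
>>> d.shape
(37, 2)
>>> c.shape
(2, 2)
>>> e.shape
(37, 5)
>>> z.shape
(2, 2)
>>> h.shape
(2, 37, 5)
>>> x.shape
(2,)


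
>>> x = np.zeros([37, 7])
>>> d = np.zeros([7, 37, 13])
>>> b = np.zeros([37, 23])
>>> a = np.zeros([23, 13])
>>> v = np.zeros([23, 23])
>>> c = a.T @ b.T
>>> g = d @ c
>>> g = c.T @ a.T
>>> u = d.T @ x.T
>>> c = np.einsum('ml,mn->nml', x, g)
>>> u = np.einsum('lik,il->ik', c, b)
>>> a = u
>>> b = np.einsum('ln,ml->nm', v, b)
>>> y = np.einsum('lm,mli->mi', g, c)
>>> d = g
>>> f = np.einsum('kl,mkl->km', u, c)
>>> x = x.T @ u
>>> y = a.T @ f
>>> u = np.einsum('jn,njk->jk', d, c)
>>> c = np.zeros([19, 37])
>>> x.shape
(7, 7)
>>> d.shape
(37, 23)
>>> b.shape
(23, 37)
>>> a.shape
(37, 7)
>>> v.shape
(23, 23)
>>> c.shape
(19, 37)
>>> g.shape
(37, 23)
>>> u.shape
(37, 7)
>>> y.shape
(7, 23)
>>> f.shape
(37, 23)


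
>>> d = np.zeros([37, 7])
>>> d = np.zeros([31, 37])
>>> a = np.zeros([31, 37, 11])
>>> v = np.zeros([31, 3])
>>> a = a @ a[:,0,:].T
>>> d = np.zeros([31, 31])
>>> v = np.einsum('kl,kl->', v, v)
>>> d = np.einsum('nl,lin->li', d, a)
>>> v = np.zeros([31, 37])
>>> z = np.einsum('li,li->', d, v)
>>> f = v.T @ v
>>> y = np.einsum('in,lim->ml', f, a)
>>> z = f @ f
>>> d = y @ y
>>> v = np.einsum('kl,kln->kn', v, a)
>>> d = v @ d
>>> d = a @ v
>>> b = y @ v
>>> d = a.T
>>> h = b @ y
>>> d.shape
(31, 37, 31)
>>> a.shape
(31, 37, 31)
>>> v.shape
(31, 31)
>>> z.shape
(37, 37)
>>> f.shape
(37, 37)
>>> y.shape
(31, 31)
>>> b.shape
(31, 31)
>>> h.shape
(31, 31)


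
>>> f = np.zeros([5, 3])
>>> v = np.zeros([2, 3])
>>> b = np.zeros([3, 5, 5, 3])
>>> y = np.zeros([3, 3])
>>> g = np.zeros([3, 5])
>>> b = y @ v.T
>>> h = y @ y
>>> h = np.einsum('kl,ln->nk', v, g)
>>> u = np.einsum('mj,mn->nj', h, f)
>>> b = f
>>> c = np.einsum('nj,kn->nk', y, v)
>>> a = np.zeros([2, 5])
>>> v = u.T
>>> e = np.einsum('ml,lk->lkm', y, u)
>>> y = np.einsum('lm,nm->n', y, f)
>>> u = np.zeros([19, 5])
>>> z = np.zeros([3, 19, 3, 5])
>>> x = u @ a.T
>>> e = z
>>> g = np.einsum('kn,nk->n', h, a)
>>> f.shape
(5, 3)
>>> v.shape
(2, 3)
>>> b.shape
(5, 3)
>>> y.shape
(5,)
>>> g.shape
(2,)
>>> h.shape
(5, 2)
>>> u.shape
(19, 5)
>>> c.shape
(3, 2)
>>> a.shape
(2, 5)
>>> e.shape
(3, 19, 3, 5)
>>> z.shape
(3, 19, 3, 5)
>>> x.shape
(19, 2)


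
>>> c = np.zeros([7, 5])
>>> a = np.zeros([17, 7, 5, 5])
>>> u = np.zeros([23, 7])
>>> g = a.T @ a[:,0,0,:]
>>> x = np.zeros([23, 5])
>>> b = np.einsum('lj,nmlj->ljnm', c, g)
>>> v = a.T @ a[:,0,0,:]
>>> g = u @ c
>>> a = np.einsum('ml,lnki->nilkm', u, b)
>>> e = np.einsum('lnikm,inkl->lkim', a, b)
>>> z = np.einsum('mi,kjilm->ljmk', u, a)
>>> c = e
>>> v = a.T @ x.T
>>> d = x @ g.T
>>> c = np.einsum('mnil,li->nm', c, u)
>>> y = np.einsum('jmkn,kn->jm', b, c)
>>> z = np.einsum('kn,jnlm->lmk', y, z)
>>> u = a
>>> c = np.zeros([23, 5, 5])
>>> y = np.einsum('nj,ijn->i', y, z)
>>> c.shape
(23, 5, 5)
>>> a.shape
(5, 5, 7, 5, 23)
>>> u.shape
(5, 5, 7, 5, 23)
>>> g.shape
(23, 5)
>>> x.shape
(23, 5)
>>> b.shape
(7, 5, 5, 5)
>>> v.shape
(23, 5, 7, 5, 23)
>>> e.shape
(5, 5, 7, 23)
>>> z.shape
(23, 5, 7)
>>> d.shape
(23, 23)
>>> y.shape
(23,)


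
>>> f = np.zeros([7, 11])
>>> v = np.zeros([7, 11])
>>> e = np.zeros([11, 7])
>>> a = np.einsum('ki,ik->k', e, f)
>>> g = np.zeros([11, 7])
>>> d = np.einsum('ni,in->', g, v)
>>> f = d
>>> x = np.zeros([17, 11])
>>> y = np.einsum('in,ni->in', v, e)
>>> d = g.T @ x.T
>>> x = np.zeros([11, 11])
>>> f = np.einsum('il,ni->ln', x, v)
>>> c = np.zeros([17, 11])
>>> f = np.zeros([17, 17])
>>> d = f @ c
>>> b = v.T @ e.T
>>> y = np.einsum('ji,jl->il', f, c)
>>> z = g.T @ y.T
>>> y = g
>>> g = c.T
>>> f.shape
(17, 17)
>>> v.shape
(7, 11)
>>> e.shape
(11, 7)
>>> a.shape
(11,)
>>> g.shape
(11, 17)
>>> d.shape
(17, 11)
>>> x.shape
(11, 11)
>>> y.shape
(11, 7)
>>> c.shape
(17, 11)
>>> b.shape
(11, 11)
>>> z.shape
(7, 17)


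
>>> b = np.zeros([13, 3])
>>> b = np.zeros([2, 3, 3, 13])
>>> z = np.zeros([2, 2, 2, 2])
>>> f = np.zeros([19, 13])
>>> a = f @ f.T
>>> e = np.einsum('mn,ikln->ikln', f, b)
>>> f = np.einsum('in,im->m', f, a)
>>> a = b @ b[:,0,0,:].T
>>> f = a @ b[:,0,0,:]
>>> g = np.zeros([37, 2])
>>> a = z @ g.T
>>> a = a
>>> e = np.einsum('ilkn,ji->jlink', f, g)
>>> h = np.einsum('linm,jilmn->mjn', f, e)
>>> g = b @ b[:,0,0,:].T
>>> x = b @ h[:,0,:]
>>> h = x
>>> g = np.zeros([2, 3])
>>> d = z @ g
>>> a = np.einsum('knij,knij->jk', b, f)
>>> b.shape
(2, 3, 3, 13)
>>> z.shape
(2, 2, 2, 2)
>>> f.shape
(2, 3, 3, 13)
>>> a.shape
(13, 2)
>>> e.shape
(37, 3, 2, 13, 3)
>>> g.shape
(2, 3)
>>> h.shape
(2, 3, 3, 3)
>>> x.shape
(2, 3, 3, 3)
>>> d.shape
(2, 2, 2, 3)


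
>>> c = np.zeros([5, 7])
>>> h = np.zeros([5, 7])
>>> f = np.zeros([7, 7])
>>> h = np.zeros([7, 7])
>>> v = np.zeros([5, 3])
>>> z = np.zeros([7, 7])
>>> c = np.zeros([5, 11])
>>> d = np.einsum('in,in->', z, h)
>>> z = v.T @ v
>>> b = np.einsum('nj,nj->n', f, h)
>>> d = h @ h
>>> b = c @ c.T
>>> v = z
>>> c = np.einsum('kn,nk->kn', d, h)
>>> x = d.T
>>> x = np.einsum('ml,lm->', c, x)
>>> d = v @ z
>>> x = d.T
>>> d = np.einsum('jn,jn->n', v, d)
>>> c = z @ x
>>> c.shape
(3, 3)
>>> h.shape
(7, 7)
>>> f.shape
(7, 7)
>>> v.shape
(3, 3)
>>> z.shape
(3, 3)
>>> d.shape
(3,)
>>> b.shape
(5, 5)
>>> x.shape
(3, 3)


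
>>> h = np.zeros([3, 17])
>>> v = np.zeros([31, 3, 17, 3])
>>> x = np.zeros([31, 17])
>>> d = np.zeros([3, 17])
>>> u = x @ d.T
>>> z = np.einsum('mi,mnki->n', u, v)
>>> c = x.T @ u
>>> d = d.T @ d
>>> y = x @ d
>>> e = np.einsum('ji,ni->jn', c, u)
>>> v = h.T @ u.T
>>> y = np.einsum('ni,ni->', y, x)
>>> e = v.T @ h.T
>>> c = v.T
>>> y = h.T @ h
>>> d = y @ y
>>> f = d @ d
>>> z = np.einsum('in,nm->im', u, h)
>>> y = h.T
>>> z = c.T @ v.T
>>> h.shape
(3, 17)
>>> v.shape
(17, 31)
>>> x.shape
(31, 17)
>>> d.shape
(17, 17)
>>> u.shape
(31, 3)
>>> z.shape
(17, 17)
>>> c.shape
(31, 17)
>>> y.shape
(17, 3)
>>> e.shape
(31, 3)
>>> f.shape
(17, 17)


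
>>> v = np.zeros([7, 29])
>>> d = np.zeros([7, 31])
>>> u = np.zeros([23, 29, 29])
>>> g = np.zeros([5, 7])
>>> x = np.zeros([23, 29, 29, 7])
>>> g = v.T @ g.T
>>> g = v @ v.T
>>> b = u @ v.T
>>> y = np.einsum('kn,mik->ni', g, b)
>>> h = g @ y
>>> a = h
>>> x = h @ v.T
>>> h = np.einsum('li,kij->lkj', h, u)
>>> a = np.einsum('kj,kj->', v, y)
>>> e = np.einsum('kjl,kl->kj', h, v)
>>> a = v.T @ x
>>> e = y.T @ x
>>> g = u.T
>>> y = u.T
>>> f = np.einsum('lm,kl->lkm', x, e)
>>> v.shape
(7, 29)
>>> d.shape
(7, 31)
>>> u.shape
(23, 29, 29)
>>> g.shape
(29, 29, 23)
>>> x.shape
(7, 7)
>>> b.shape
(23, 29, 7)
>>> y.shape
(29, 29, 23)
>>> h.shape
(7, 23, 29)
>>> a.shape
(29, 7)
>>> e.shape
(29, 7)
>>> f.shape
(7, 29, 7)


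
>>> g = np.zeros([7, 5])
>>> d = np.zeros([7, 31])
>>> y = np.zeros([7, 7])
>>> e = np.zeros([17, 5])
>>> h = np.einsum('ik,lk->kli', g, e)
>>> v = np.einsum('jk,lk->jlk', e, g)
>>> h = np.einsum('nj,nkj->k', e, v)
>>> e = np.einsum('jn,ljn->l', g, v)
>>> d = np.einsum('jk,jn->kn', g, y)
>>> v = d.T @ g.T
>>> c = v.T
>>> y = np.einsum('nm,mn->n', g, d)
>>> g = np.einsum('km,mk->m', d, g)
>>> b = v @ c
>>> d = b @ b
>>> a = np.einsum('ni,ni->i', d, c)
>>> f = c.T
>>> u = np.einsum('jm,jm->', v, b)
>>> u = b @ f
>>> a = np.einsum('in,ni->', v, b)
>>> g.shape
(7,)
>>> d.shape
(7, 7)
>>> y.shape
(7,)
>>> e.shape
(17,)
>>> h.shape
(7,)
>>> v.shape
(7, 7)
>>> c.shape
(7, 7)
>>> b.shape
(7, 7)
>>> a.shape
()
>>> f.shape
(7, 7)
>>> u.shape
(7, 7)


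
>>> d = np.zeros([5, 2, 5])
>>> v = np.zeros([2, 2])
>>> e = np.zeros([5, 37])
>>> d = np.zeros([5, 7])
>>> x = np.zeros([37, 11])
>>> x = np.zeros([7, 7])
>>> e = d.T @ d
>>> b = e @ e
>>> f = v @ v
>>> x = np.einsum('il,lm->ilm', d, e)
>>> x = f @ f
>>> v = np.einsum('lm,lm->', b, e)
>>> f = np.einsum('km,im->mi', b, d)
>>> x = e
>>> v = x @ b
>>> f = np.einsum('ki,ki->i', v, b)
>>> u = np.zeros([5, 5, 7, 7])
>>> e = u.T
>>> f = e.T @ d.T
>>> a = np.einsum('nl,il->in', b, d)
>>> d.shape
(5, 7)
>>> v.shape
(7, 7)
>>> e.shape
(7, 7, 5, 5)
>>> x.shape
(7, 7)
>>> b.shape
(7, 7)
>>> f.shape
(5, 5, 7, 5)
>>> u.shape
(5, 5, 7, 7)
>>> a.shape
(5, 7)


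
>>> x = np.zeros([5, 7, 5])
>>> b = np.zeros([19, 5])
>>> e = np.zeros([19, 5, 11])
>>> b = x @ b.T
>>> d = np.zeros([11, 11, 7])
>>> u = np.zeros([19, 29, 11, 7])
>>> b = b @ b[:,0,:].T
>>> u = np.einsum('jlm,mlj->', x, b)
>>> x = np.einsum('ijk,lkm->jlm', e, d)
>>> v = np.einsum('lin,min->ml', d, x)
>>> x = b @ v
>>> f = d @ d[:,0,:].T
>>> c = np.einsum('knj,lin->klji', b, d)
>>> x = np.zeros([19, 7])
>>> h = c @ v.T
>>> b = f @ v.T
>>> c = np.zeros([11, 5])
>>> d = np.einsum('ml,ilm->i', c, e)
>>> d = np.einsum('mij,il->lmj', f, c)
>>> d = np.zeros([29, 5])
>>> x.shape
(19, 7)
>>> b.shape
(11, 11, 5)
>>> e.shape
(19, 5, 11)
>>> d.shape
(29, 5)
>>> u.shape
()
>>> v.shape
(5, 11)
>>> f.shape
(11, 11, 11)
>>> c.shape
(11, 5)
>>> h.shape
(5, 11, 5, 5)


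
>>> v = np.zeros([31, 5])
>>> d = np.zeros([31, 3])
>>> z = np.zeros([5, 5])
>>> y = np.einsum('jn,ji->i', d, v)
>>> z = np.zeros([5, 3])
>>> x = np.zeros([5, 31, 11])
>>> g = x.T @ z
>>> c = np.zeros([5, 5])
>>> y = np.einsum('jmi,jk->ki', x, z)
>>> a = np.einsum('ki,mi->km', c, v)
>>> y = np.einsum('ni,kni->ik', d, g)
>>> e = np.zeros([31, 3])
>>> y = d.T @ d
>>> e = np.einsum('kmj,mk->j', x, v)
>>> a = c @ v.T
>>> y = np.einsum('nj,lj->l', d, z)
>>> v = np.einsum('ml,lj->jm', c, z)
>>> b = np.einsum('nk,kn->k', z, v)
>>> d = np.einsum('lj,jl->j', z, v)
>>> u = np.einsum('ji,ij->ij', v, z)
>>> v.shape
(3, 5)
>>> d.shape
(3,)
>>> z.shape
(5, 3)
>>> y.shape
(5,)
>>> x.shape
(5, 31, 11)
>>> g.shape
(11, 31, 3)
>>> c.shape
(5, 5)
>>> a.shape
(5, 31)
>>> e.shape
(11,)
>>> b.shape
(3,)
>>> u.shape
(5, 3)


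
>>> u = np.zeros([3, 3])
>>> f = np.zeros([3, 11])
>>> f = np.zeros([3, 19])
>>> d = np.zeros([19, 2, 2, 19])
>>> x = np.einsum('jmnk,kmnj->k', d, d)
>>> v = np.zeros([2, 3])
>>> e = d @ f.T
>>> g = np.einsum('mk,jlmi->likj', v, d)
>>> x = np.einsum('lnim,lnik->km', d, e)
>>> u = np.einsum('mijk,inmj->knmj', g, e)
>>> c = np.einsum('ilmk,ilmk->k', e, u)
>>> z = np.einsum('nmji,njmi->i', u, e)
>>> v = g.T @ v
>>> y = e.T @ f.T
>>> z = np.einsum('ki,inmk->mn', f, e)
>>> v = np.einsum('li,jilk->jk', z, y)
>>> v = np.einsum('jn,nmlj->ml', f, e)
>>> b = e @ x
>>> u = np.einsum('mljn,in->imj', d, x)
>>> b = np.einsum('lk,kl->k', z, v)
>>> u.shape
(3, 19, 2)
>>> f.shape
(3, 19)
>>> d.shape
(19, 2, 2, 19)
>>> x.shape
(3, 19)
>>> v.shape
(2, 2)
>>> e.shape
(19, 2, 2, 3)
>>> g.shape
(2, 19, 3, 19)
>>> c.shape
(3,)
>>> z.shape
(2, 2)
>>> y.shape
(3, 2, 2, 3)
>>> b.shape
(2,)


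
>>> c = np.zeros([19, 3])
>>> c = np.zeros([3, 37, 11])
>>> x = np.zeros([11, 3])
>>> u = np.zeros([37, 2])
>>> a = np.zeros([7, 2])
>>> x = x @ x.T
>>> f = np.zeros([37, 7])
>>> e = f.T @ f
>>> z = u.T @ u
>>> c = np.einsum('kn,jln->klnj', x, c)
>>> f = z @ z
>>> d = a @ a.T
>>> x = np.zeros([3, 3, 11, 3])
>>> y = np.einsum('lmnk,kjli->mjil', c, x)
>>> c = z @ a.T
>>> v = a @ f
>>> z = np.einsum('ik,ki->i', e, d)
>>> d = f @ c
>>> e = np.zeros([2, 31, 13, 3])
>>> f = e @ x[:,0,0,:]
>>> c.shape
(2, 7)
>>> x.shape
(3, 3, 11, 3)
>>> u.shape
(37, 2)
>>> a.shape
(7, 2)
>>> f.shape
(2, 31, 13, 3)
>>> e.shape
(2, 31, 13, 3)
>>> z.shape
(7,)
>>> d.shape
(2, 7)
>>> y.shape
(37, 3, 3, 11)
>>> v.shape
(7, 2)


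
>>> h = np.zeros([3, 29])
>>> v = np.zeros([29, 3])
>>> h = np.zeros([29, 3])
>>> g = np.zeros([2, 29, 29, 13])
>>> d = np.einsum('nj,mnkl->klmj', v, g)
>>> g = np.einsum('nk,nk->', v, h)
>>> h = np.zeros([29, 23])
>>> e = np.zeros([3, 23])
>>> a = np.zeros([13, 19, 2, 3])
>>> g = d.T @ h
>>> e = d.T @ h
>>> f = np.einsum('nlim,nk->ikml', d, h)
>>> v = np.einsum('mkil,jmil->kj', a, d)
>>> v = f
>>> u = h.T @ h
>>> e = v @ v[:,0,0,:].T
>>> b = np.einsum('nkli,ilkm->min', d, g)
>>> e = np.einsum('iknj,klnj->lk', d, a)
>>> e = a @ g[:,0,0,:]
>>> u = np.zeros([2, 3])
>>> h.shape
(29, 23)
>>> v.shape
(2, 23, 3, 13)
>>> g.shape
(3, 2, 13, 23)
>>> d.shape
(29, 13, 2, 3)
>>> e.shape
(13, 19, 2, 23)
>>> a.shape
(13, 19, 2, 3)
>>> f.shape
(2, 23, 3, 13)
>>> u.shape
(2, 3)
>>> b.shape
(23, 3, 29)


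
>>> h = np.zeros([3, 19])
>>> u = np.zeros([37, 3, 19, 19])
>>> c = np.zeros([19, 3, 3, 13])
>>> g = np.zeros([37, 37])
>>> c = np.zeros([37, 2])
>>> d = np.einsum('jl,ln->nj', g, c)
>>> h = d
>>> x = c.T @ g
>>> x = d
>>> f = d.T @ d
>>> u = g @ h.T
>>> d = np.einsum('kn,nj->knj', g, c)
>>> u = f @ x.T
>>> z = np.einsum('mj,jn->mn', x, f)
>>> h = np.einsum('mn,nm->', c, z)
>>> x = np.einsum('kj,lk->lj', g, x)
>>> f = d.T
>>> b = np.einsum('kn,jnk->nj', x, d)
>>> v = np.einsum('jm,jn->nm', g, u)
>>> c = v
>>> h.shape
()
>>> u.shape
(37, 2)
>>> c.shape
(2, 37)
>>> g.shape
(37, 37)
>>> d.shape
(37, 37, 2)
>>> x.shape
(2, 37)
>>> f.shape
(2, 37, 37)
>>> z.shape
(2, 37)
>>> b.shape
(37, 37)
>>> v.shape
(2, 37)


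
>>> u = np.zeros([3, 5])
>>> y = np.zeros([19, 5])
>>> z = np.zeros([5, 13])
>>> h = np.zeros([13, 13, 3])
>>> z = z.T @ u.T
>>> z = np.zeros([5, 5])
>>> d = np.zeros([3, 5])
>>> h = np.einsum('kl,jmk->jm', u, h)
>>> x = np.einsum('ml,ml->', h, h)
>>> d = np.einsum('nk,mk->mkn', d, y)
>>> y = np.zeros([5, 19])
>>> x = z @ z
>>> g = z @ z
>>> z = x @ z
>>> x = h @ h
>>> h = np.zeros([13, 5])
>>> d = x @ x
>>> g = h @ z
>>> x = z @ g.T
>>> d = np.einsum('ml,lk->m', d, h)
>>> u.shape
(3, 5)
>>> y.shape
(5, 19)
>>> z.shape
(5, 5)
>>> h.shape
(13, 5)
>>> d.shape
(13,)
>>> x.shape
(5, 13)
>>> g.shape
(13, 5)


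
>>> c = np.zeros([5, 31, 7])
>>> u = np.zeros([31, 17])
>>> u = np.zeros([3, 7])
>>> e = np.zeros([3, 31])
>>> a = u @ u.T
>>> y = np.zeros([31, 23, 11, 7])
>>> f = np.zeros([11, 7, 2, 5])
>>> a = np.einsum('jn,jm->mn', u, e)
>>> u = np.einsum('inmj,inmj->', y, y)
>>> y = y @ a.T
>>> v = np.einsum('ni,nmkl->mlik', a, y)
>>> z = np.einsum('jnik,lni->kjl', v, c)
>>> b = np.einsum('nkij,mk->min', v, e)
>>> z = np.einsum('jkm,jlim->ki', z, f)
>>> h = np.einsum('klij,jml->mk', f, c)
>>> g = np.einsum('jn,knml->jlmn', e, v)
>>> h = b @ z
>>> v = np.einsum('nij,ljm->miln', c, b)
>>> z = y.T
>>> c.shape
(5, 31, 7)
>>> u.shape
()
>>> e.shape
(3, 31)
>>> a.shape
(31, 7)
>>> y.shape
(31, 23, 11, 31)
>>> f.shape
(11, 7, 2, 5)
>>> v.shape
(23, 31, 3, 5)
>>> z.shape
(31, 11, 23, 31)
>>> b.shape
(3, 7, 23)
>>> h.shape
(3, 7, 2)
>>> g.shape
(3, 11, 7, 31)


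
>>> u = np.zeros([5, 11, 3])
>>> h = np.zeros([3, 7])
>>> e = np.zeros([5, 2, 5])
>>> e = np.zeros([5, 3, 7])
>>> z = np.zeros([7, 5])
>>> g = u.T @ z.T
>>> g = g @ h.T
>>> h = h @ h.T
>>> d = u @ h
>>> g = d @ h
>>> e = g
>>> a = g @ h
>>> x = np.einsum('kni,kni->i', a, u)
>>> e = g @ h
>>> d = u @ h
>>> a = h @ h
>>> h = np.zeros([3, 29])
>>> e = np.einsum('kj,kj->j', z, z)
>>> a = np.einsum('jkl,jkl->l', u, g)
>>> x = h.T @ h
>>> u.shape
(5, 11, 3)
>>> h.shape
(3, 29)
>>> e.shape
(5,)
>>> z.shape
(7, 5)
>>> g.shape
(5, 11, 3)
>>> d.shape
(5, 11, 3)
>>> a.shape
(3,)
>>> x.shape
(29, 29)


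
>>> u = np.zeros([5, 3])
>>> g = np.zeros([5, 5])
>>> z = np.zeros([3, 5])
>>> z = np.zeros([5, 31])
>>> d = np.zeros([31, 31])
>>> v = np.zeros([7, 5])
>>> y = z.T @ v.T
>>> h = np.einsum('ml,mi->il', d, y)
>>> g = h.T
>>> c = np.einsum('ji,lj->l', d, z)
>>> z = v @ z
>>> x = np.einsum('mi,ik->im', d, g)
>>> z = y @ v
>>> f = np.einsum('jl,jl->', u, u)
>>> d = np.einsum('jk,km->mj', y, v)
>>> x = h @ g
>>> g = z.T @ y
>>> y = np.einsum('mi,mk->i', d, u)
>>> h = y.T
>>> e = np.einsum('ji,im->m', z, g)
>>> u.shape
(5, 3)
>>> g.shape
(5, 7)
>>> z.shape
(31, 5)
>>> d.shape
(5, 31)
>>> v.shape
(7, 5)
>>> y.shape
(31,)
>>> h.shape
(31,)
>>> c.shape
(5,)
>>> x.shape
(7, 7)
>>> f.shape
()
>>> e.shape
(7,)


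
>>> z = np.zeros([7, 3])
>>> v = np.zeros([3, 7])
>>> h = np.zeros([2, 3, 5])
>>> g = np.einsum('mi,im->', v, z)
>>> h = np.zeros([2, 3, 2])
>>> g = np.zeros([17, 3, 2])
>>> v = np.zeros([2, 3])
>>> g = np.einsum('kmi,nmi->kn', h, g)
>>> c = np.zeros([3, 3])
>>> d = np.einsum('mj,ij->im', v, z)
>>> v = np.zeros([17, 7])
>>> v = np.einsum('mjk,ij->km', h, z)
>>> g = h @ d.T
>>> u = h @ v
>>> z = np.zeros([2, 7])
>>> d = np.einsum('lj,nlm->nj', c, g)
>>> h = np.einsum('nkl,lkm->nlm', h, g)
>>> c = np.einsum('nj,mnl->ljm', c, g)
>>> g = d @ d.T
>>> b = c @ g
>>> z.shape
(2, 7)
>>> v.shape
(2, 2)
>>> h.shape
(2, 2, 7)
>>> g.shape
(2, 2)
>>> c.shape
(7, 3, 2)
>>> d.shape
(2, 3)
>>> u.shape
(2, 3, 2)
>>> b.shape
(7, 3, 2)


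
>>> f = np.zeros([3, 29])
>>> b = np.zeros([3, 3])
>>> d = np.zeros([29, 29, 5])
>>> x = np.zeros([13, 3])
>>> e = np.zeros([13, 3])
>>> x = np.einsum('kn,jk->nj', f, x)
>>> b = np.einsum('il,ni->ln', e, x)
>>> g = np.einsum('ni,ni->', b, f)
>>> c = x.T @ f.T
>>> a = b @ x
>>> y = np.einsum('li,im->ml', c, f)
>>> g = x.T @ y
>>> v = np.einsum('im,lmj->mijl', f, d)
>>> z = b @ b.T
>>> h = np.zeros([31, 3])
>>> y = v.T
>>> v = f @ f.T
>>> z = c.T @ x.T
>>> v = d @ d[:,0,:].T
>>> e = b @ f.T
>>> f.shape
(3, 29)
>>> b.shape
(3, 29)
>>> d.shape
(29, 29, 5)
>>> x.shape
(29, 13)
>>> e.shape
(3, 3)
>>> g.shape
(13, 13)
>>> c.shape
(13, 3)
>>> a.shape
(3, 13)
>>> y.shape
(29, 5, 3, 29)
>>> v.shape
(29, 29, 29)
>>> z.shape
(3, 29)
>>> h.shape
(31, 3)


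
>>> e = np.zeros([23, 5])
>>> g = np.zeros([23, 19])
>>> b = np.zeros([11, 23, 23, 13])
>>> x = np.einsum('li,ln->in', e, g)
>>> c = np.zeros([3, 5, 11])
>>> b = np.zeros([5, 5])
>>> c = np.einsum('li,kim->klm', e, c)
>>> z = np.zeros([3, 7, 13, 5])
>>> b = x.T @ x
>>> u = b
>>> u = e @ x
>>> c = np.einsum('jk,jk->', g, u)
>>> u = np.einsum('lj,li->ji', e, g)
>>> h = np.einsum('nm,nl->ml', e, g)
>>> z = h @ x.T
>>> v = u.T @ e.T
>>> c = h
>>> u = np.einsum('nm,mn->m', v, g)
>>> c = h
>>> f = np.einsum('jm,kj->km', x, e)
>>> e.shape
(23, 5)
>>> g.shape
(23, 19)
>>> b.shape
(19, 19)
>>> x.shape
(5, 19)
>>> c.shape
(5, 19)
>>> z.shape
(5, 5)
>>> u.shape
(23,)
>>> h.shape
(5, 19)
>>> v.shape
(19, 23)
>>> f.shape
(23, 19)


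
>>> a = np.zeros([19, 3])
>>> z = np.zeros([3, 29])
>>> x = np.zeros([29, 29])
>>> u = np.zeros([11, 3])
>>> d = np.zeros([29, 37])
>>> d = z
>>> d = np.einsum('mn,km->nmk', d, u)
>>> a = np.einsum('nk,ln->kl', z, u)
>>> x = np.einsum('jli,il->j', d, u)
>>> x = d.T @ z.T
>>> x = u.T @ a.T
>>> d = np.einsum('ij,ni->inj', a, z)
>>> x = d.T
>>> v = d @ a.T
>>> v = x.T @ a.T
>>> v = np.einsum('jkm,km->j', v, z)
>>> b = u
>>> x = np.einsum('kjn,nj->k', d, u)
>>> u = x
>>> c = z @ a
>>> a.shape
(29, 11)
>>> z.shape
(3, 29)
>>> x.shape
(29,)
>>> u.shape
(29,)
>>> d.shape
(29, 3, 11)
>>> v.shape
(29,)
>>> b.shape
(11, 3)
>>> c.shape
(3, 11)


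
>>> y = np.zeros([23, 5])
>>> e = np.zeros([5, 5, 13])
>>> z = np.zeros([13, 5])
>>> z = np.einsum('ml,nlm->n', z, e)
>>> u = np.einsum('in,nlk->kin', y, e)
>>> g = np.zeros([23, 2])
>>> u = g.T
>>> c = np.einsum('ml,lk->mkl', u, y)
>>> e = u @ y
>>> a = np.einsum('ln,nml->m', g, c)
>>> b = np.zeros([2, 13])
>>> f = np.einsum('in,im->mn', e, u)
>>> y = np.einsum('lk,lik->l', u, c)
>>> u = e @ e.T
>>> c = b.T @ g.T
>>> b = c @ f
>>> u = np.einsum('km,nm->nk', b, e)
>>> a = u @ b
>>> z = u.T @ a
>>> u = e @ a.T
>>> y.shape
(2,)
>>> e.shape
(2, 5)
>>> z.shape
(13, 5)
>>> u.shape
(2, 2)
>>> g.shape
(23, 2)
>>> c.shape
(13, 23)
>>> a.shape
(2, 5)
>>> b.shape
(13, 5)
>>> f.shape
(23, 5)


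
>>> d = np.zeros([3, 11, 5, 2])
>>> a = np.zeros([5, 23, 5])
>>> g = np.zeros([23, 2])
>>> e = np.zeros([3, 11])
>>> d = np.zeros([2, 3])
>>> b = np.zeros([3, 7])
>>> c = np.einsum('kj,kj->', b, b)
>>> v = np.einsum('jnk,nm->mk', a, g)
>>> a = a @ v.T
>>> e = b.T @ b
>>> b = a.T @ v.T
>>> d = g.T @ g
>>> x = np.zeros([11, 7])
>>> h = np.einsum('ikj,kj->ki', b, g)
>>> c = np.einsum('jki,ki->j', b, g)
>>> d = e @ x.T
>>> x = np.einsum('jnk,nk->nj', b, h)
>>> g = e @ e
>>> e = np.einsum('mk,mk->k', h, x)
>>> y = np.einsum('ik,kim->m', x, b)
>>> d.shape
(7, 11)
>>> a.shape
(5, 23, 2)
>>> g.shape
(7, 7)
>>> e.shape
(2,)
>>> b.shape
(2, 23, 2)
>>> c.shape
(2,)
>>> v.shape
(2, 5)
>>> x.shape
(23, 2)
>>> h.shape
(23, 2)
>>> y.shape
(2,)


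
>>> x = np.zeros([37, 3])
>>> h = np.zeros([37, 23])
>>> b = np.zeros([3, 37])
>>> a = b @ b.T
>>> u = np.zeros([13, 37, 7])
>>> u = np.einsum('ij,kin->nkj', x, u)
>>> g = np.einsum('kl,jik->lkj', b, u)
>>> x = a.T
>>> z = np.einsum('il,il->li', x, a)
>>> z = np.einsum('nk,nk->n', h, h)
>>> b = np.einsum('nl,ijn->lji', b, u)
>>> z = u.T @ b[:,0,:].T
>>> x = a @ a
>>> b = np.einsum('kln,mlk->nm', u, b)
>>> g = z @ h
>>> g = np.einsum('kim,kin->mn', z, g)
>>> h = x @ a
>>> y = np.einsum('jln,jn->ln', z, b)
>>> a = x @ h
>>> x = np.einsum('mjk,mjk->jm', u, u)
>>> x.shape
(13, 7)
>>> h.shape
(3, 3)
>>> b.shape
(3, 37)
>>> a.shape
(3, 3)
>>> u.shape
(7, 13, 3)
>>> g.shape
(37, 23)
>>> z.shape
(3, 13, 37)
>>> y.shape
(13, 37)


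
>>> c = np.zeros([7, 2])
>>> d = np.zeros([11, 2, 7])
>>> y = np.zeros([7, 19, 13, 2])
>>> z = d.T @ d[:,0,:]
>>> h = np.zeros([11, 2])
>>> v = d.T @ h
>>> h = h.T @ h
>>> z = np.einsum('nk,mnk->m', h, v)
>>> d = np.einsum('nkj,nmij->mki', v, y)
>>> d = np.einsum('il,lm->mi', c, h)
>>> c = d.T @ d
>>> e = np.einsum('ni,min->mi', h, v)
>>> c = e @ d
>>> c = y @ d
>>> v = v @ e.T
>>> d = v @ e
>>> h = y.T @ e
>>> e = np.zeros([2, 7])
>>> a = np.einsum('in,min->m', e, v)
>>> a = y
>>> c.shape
(7, 19, 13, 7)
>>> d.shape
(7, 2, 2)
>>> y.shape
(7, 19, 13, 2)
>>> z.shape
(7,)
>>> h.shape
(2, 13, 19, 2)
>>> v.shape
(7, 2, 7)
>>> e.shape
(2, 7)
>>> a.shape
(7, 19, 13, 2)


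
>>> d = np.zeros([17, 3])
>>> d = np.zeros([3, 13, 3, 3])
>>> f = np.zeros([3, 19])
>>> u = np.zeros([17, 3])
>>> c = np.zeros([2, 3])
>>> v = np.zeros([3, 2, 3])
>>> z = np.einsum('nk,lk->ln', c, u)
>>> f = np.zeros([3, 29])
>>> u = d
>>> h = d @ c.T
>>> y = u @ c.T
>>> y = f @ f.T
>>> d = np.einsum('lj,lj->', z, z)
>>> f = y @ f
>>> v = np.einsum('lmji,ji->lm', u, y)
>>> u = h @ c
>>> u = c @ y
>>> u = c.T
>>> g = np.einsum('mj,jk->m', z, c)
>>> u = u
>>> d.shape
()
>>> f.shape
(3, 29)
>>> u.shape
(3, 2)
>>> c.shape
(2, 3)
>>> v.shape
(3, 13)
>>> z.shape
(17, 2)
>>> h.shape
(3, 13, 3, 2)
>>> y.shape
(3, 3)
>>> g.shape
(17,)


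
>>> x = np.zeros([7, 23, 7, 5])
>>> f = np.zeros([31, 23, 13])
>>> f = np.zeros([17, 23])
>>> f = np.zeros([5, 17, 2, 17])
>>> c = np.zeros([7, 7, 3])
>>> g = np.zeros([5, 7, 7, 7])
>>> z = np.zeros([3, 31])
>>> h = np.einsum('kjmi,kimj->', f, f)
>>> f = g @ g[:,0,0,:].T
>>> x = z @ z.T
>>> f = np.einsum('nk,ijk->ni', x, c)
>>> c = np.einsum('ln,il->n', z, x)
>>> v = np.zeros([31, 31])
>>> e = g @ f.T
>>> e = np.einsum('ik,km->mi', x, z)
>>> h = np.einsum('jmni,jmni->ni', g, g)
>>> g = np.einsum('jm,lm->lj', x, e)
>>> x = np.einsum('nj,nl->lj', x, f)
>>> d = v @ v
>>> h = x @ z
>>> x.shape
(7, 3)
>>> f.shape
(3, 7)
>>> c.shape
(31,)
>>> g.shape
(31, 3)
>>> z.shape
(3, 31)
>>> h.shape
(7, 31)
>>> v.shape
(31, 31)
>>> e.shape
(31, 3)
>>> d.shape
(31, 31)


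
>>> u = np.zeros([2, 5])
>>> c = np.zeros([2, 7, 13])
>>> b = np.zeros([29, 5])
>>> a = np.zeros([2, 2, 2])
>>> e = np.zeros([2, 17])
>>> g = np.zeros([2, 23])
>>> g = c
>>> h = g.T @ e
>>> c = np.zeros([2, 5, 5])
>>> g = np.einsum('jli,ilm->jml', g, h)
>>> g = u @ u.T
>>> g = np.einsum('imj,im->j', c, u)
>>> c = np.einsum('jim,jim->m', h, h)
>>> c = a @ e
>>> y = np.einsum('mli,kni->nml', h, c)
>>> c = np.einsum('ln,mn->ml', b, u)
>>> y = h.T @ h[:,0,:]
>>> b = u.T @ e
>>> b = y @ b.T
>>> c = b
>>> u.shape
(2, 5)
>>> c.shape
(17, 7, 5)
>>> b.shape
(17, 7, 5)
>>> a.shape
(2, 2, 2)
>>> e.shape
(2, 17)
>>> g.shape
(5,)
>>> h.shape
(13, 7, 17)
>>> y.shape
(17, 7, 17)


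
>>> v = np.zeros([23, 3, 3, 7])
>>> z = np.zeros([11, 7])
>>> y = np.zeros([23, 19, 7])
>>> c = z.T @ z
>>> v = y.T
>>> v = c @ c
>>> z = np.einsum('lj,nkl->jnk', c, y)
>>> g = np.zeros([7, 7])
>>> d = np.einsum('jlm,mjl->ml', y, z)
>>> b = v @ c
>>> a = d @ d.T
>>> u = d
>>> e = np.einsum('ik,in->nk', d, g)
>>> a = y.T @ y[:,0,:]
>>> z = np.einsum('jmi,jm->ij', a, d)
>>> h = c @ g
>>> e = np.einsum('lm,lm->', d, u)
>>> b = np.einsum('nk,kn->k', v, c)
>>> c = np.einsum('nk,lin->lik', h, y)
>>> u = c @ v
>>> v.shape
(7, 7)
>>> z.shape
(7, 7)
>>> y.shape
(23, 19, 7)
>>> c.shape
(23, 19, 7)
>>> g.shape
(7, 7)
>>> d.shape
(7, 19)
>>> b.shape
(7,)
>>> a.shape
(7, 19, 7)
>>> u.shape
(23, 19, 7)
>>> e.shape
()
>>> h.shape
(7, 7)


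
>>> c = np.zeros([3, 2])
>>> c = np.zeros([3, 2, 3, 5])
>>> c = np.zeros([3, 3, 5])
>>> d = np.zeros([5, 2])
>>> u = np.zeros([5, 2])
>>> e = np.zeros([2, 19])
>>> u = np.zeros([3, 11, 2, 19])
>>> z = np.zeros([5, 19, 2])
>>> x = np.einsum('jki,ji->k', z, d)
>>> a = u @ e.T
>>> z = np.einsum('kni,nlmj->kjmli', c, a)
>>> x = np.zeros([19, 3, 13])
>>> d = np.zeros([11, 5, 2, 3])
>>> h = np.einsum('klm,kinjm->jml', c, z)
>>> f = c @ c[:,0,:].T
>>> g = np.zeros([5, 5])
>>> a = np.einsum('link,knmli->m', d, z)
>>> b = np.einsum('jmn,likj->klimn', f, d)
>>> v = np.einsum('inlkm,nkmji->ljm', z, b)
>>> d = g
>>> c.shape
(3, 3, 5)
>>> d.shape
(5, 5)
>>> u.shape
(3, 11, 2, 19)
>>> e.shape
(2, 19)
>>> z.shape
(3, 2, 2, 11, 5)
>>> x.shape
(19, 3, 13)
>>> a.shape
(2,)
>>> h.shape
(11, 5, 3)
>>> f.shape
(3, 3, 3)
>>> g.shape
(5, 5)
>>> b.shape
(2, 11, 5, 3, 3)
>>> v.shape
(2, 3, 5)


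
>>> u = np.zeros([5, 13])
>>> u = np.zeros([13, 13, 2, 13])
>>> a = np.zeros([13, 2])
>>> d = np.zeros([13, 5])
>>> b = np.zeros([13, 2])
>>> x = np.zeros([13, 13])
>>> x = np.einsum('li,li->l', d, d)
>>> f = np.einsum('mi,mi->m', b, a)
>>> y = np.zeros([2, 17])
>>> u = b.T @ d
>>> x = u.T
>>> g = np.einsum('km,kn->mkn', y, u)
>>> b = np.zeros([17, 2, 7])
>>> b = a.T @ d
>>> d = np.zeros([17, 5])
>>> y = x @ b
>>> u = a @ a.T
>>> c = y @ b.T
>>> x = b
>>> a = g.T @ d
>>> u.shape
(13, 13)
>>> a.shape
(5, 2, 5)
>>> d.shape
(17, 5)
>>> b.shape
(2, 5)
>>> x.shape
(2, 5)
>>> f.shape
(13,)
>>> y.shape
(5, 5)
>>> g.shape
(17, 2, 5)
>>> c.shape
(5, 2)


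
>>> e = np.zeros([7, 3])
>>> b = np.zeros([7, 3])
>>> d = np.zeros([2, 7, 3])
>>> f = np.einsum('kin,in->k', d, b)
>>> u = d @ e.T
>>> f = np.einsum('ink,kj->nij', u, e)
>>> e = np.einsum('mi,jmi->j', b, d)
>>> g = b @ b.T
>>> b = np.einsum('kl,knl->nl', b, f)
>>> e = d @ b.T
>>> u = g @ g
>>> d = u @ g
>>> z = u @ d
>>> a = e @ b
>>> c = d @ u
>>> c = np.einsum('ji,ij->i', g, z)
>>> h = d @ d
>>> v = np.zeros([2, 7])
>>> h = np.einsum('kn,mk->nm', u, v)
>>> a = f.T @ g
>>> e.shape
(2, 7, 2)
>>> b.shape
(2, 3)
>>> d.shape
(7, 7)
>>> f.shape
(7, 2, 3)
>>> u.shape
(7, 7)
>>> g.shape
(7, 7)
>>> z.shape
(7, 7)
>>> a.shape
(3, 2, 7)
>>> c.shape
(7,)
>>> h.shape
(7, 2)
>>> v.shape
(2, 7)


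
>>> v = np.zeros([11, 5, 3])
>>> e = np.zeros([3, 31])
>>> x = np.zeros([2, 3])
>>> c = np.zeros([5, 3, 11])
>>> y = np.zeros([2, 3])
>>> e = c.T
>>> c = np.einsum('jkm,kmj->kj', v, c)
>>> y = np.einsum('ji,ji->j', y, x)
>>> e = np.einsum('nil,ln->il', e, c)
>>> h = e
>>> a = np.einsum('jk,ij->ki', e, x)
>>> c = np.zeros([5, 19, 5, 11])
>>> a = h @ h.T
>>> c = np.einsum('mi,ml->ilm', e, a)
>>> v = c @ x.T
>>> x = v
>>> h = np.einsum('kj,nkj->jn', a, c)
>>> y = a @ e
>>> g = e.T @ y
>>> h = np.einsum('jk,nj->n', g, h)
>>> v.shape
(5, 3, 2)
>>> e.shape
(3, 5)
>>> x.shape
(5, 3, 2)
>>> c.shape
(5, 3, 3)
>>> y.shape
(3, 5)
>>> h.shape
(3,)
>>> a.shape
(3, 3)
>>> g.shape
(5, 5)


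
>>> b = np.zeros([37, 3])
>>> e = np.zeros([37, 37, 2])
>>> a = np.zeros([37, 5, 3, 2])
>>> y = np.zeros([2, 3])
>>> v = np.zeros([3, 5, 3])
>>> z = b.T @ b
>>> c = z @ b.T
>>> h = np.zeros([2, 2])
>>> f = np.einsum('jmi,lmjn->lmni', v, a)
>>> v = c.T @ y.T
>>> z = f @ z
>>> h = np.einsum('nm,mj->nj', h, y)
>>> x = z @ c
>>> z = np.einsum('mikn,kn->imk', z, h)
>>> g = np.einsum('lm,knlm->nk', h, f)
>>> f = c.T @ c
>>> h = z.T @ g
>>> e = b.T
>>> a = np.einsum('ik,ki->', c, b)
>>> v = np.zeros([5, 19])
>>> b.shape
(37, 3)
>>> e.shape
(3, 37)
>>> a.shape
()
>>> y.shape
(2, 3)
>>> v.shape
(5, 19)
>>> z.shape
(5, 37, 2)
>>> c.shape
(3, 37)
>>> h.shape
(2, 37, 37)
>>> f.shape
(37, 37)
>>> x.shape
(37, 5, 2, 37)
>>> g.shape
(5, 37)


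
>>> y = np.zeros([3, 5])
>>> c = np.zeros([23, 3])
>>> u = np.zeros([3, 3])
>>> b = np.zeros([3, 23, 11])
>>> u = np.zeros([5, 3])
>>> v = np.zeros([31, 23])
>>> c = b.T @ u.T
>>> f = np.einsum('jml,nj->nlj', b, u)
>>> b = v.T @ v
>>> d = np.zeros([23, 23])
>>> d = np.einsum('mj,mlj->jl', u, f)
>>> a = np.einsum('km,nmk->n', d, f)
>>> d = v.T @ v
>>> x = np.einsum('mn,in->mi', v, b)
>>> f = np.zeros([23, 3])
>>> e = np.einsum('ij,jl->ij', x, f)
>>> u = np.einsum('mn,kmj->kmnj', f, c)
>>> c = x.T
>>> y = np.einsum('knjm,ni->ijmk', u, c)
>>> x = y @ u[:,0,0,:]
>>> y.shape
(31, 3, 5, 11)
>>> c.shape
(23, 31)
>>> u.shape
(11, 23, 3, 5)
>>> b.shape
(23, 23)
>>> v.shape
(31, 23)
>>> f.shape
(23, 3)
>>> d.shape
(23, 23)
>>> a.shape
(5,)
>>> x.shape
(31, 3, 5, 5)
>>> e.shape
(31, 23)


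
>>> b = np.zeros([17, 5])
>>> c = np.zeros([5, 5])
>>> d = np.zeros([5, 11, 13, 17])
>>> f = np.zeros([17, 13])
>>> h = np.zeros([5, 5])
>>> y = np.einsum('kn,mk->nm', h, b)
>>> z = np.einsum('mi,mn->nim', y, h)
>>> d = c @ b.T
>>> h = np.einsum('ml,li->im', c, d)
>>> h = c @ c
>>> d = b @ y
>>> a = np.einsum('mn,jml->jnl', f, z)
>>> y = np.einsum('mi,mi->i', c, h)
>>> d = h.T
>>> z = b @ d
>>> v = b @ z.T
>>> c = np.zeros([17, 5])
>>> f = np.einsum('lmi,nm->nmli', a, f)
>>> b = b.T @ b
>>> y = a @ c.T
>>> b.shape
(5, 5)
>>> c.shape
(17, 5)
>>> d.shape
(5, 5)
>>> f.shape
(17, 13, 5, 5)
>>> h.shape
(5, 5)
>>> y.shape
(5, 13, 17)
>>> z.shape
(17, 5)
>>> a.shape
(5, 13, 5)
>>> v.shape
(17, 17)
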